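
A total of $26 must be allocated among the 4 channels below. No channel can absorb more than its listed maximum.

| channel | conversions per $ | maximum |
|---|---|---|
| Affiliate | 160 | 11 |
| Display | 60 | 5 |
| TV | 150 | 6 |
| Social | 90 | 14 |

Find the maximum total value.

3470

Rank by conversions per $: Affiliate 160 > TV 150 > Social 90 > Display 60.
Give Affiliate 11 to hit its cap of 11 ; 15 left.
Give TV 6 to hit its cap of 6 ; 9 left.
Only 9 left; Social takes them to reach 9.
Total = 160×11 + 150×6 + 90×9 = 3470.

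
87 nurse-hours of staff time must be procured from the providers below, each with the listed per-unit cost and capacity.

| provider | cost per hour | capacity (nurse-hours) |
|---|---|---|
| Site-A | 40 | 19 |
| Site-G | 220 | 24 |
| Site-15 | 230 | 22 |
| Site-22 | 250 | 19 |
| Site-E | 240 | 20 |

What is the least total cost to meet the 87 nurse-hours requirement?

Fill from the cheapest provider first.
Site-A (40): use full 19 → 68 nurse-hours to go.
Site-G (220): use full 24 → 44 nurse-hours to go.
Site-15 (230): use full 22 → 22 nurse-hours to go.
Take 20 from Site-E at 240 → need 2 more.
Site-22 (250): take the remaining 2 → done.
Cost = 19×40 + 24×220 + 22×230 + 20×240 + 2×250 = 16400.

16400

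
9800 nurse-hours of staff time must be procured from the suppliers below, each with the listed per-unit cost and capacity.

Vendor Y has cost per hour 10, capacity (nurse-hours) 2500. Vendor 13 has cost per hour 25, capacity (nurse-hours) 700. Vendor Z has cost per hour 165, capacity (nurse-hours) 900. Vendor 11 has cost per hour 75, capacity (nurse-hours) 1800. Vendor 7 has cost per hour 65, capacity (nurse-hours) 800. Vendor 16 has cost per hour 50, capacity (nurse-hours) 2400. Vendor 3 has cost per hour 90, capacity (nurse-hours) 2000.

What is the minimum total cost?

493500

Cheapest first:
Take 2500 from Vendor Y at 10 — need 7300 more.
Take 700 from Vendor 13 at 25 — need 6600 more.
Vendor 16 (50): use full 2400 — 4200 nurse-hours to go.
Take 800 from Vendor 7 at 65 — need 3400 more.
Take 1800 from Vendor 11 at 75 — need 1600 more.
Vendor 3 at 90: take 1600 of its 2000 — requirement met.
Vendor Z: unused.
Cost = 2500×10 + 700×25 + 2400×50 + 800×65 + 1800×75 + 1600×90 = 493500.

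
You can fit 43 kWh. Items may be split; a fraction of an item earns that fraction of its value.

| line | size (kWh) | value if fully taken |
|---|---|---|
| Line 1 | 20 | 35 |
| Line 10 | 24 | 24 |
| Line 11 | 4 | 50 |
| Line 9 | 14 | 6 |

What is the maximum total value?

Sort by value density: Line 11 50/4≈12.5, Line 1 35/20≈1.75, Line 10 24/24≈1, Line 9 6/14≈0.429.
Take all of Line 11 (4 kWh, value 50) → 39 kWh left.
Take all of Line 1 (20 kWh, value 35) → 19 kWh left.
19 kWh left: a 19/24 share of Line 10 gives 24×19/24 = 19.
Total value = 104.

104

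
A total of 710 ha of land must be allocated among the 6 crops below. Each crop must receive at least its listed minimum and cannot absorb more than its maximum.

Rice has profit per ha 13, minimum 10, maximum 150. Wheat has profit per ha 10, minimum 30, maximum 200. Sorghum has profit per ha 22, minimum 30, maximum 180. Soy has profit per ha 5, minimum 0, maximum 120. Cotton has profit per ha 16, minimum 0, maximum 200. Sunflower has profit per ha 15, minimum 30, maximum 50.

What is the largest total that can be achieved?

11160

Meeting every minimum uses 10+30+30+0+0+30 = 100 ha, leaving 610.
Rank by profit per ha: Sorghum 22 > Cotton 16 > Sunflower 15 > Rice 13 > Wheat 10 > Soy 5.
Sorghum takes 150 more to reach its cap of 180 — 460 left.
Cotton: +200 to 200 (cap) — 260 left.
Give Sunflower 20 more to hit its cap of 50 — 240 left.
Rice: +140 to 150 (cap) — 100 left.
Wheat: +100 (room for 170) → 130. Pool exhausted.
Total = 13×150 + 10×130 + 22×180 + 16×200 + 15×50 = 11160.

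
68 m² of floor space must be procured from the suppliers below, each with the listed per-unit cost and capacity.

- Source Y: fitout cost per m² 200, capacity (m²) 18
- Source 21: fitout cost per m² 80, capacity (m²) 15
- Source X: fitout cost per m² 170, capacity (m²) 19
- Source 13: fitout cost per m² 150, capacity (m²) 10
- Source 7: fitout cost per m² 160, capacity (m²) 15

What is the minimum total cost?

Fill from the cheapest supplier first.
Source 21 (80): use full 15 ; 53 m² to go.
Take 10 from Source 13 at 150 ; need 43 more.
Source 7 at 160: take all 15 m² ; 28 still needed.
Source X at 170: take all 19 m² ; 9 still needed.
Take 9 from Source Y at 200 to finish.
Cost = 15×80 + 10×150 + 15×160 + 19×170 + 9×200 = 10130.

10130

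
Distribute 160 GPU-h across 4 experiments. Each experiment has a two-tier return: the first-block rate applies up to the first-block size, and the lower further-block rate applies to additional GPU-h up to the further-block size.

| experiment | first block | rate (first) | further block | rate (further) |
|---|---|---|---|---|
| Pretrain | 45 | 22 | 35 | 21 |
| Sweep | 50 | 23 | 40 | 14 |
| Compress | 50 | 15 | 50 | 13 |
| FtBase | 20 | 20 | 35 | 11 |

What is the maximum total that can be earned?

Order all 8 blocks by rate: Sweep/tier1 23 > Pretrain/tier1 22 > Pretrain/tier2 21 > FtBase/tier1 20 > Compress/tier1 15 > Sweep/tier2 14 > Compress/tier2 13 > FtBase/tier2 11.
Fill Sweep tier1 block (50 at 23) ; 110 left.
Fill Pretrain tier1 block (45 at 22) ; 65 left.
Pretrain tier2 at 21: fill all 35 ; 30 left.
FtBase/tier1 (20): +20 ; 10 left.
Compress tier1 at 15: only 10 left, fill 10.
Total = 23×50 + 22×45 + 21×35 + 20×20 + 15×10 = 3425.

3425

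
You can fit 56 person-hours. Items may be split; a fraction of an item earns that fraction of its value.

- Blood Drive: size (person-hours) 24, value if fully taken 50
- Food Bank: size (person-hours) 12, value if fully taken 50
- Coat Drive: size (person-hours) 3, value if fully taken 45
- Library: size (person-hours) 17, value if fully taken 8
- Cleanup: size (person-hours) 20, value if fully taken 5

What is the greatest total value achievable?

153

Rank by value-to-size ratio: Coat Drive 45/3≈15, Food Bank 50/12≈4.17, Blood Drive 50/24≈2.08, Library 8/17≈0.471, Cleanup 5/20≈0.25.
Coat Drive: take in full, 3 person-hours for value 45 → 53 left.
Take all of Food Bank (12 person-hours, value 50) → 41 person-hours left.
Take all of Blood Drive (24 person-hours, value 50) → 17 person-hours left.
All 17 person-hours of Library fit (value 8) → 0 remain.
Total value = 153.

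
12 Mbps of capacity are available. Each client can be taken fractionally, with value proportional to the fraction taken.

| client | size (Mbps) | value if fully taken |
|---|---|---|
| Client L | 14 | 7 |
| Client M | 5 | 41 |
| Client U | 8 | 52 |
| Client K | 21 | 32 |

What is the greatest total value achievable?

86.5

Best value per unit of size first: Client M 41/5≈8.2, Client U 52/8≈6.5, Client K 32/21≈1.52, Client L 7/14≈0.5.
All 5 Mbps of Client M fit (value 41) — 7 remain.
7 Mbps left: a 7/8 share of Client U gives 52×7/8 = 45.5.
Total value = 86.5.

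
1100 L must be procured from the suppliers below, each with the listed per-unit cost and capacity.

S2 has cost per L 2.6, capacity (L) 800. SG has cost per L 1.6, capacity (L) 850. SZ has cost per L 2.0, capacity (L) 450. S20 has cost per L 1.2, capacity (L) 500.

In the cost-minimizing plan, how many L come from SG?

600

Fill from the cheapest supplier first.
S20 (1.2): use full 500 → 600 L to go.
SG (1.6): take the remaining 600 → done.
SZ, S2: unused.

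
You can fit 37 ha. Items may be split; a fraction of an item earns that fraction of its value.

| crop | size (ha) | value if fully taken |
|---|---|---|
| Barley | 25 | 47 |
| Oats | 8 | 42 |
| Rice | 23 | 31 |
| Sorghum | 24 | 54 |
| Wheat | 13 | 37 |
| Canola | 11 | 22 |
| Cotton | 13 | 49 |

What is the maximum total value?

134.75

Best value per unit of size first: Oats 42/8≈5.25, Cotton 49/13≈3.77, Wheat 37/13≈2.85, Sorghum 54/24≈2.25, Canola 22/11≈2, Barley 47/25≈1.88, Rice 31/23≈1.35.
Take all of Oats (8 ha, value 42) ; 29 ha left.
All 13 ha of Cotton fit (value 49) ; 16 remain.
All 13 ha of Wheat fit (value 37) ; 3 remain.
Only 3 ha remain; take 3/24 of Sorghum for value 54×3/24 = 6.75.
Total value = 134.75.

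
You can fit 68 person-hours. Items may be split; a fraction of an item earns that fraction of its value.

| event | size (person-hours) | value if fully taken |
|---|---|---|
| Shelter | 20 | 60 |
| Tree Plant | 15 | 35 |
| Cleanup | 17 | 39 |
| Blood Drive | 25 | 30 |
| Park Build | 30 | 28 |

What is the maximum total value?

153.2

Sort by value density: Shelter 60/20≈3, Tree Plant 35/15≈2.33, Cleanup 39/17≈2.29, Blood Drive 30/25≈1.2, Park Build 28/30≈0.933.
Take all of Shelter (20 person-hours, value 60) — 48 person-hours left.
All 15 person-hours of Tree Plant fit (value 35) — 33 remain.
Cleanup: take in full, 17 person-hours for value 39 — 16 left.
16 person-hours left: a 16/25 share of Blood Drive gives 30×16/25 = 19.2.
Total value = 153.2.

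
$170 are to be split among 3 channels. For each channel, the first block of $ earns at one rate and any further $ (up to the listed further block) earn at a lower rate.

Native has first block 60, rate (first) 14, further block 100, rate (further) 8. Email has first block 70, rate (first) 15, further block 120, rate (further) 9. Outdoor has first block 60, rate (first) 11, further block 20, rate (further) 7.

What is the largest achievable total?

2330

Treat each block as its own option and order by rate: Email/tier1 15 > Native/tier1 14 > Outdoor/tier1 11 > Email/tier2 9 > Native/tier2 8 > Outdoor/tier2 7.
Email tier1 at 15: fill all 70 → 100 left.
Native/tier1 (14): +60 → 40 left.
40 remain; put them into Outdoor tier1 at 11.
Total = 15×70 + 14×60 + 11×40 = 2330.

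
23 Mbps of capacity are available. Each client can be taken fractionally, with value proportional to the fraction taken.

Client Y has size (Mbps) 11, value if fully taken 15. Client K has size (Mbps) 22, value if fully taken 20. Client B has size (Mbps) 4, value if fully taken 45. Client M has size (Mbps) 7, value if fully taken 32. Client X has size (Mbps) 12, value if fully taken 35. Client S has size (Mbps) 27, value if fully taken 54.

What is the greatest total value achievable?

Sort by value density: Client B 45/4≈11.2, Client M 32/7≈4.57, Client X 35/12≈2.92, Client S 54/27≈2, Client Y 15/11≈1.36, Client K 20/22≈0.909.
Take all of Client B (4 Mbps, value 45) — 19 Mbps left.
Take all of Client M (7 Mbps, value 32) — 12 Mbps left.
Take all of Client X (12 Mbps, value 35) — 0 Mbps left.
Total value = 112.

112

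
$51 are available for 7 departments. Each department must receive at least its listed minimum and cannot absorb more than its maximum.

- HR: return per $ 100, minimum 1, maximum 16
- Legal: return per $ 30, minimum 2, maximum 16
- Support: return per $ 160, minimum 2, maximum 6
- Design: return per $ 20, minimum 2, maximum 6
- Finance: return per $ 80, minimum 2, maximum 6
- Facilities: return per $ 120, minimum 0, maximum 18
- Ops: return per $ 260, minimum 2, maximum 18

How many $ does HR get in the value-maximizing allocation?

Meeting every minimum uses 1+2+2+2+2+0+2 = 11 $, leaving 40.
Rank by return per $: Ops 260 > Support 160 > Facilities 120 > HR 100 > Finance 80 > Legal 30 > Design 20.
Ops: +16 to 18 (cap) → 24 left.
Support: +4 to 6 (cap) → 20 left.
Give Facilities 18 more to hit its cap of 18 → 2 left.
HR: +2 (room for 15) → 3. Pool exhausted.

3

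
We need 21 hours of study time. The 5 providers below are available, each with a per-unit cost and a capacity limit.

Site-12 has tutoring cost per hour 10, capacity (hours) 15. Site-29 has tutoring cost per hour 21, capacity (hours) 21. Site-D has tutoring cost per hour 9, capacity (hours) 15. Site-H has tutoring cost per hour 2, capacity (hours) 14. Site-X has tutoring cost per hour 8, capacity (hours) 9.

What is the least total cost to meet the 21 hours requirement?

Use providers in increasing cost order.
Site-H (2): use full 14 — 7 hours to go.
Site-X (8): take the remaining 7 — done.
Site-D, Site-12, Site-29: unused.
Cost = 14×2 + 7×8 = 84.

84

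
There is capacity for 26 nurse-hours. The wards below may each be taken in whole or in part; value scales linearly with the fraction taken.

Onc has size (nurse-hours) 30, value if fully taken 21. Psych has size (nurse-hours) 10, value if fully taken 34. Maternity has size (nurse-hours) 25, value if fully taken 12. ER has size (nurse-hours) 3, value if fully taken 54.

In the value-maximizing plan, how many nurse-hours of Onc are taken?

13

Rank by value-to-size ratio: ER 54/3≈18, Psych 34/10≈3.4, Onc 21/30≈0.7, Maternity 12/25≈0.48.
All 3 nurse-hours of ER fit (value 54) → 23 remain.
Psych: take in full, 10 nurse-hours for value 34 → 13 left.
Fill the last 13 nurse-hours with part of Onc: 13/30 of it earns 9.1.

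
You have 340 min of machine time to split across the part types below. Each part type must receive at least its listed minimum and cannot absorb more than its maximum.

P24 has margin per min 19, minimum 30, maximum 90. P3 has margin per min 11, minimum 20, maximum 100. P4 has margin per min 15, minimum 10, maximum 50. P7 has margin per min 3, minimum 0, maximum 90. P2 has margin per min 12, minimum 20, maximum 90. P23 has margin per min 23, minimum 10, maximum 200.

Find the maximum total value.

6920

Meeting every minimum uses 30+20+10+0+20+10 = 90 min, leaving 250.
Highest margin per min first: P23 23 > P24 19 > P4 15 > P2 12 > P3 11 > P7 3.
P23 takes 190 more to reach its cap of 200 ; 60 left.
P24 takes 60 more to reach its cap of 90 ; 0 left.
Total = 19×90 + 11×20 + 15×10 + 12×20 + 23×200 = 6920.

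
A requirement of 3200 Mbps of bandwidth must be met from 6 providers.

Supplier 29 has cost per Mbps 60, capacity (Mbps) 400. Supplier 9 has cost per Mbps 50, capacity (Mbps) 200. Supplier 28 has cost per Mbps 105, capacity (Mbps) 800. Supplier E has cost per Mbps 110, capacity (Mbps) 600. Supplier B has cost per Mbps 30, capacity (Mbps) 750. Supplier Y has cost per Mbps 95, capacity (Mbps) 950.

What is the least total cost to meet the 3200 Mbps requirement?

241750

Cheapest first:
Supplier B (30): use full 750 ; 2450 Mbps to go.
Take 200 from Supplier 9 at 50 ; need 2250 more.
Supplier 29 (60): use full 400 ; 1850 Mbps to go.
Supplier Y at 95: take all 950 Mbps ; 900 still needed.
Supplier 28 at 105: take all 800 Mbps ; 100 still needed.
Supplier E at 110: take 100 of its 600 ; requirement met.
Cost = 750×30 + 200×50 + 400×60 + 950×95 + 800×105 + 100×110 = 241750.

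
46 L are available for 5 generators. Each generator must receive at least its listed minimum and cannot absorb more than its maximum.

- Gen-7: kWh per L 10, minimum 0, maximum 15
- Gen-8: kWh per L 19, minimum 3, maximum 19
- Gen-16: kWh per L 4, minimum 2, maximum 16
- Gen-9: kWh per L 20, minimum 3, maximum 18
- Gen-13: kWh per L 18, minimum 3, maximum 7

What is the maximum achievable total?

Meeting every minimum uses 0+3+2+3+3 = 11 L, leaving 35.
Rank by kWh per L: Gen-9 20 > Gen-8 19 > Gen-13 18 > Gen-7 10 > Gen-16 4.
Give Gen-9 15 more to hit its cap of 18 ; 20 left.
Give Gen-8 16 more to hit its cap of 19 ; 4 left.
Gen-13 takes 4 more to reach its cap of 7 ; 0 left.
Total = 19×19 + 4×2 + 20×18 + 18×7 = 855.

855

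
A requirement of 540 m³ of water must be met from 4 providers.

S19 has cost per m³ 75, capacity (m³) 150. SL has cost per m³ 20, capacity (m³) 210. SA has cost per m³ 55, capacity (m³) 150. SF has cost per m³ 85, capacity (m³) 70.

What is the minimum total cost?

Use providers in increasing cost order.
SL at 20: take all 210 m³ → 330 still needed.
Take 150 from SA at 55 → need 180 more.
Take 150 from S19 at 75 → need 30 more.
SF at 85: take 30 of its 70 → requirement met.
Cost = 210×20 + 150×55 + 150×75 + 30×85 = 26250.

26250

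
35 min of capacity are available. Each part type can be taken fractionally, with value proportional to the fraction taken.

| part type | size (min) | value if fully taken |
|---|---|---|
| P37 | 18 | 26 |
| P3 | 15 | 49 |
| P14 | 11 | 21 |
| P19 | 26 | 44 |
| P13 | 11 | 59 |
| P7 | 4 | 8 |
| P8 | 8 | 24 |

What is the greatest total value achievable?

Sort by value density: P13 59/11≈5.36, P3 49/15≈3.27, P8 24/8≈3, P7 8/4≈2, P14 21/11≈1.91, P19 44/26≈1.69, P37 26/18≈1.44.
All 11 min of P13 fit (value 59) — 24 remain.
Take all of P3 (15 min, value 49) — 9 min left.
All 8 min of P8 fit (value 24) — 1 remain.
Only 1 min remain; take 1/4 of P7 for value 8×1/4 = 2.
Total value = 134.

134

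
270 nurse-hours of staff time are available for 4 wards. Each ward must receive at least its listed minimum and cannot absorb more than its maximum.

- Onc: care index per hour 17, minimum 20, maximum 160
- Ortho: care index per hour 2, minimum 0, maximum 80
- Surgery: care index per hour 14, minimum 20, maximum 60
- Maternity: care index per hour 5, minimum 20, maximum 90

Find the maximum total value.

3810

Meeting every minimum uses 20+0+20+20 = 60 nurse-hours, leaving 210.
Rank by care index per hour: Onc 17 > Surgery 14 > Maternity 5 > Ortho 2.
Give Onc 140 more to hit its cap of 160 ; 70 left.
Surgery: +40 to 60 (cap) ; 30 left.
Only 30 left; Maternity takes them to reach 50.
Total = 17×160 + 14×60 + 5×50 = 3810.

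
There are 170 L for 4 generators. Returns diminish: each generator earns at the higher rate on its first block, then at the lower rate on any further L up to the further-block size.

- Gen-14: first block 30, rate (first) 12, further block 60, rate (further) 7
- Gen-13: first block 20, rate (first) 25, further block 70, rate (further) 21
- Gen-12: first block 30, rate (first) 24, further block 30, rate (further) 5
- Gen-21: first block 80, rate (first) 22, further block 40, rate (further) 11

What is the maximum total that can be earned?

3820

Order all 8 blocks by rate: Gen-13/T1 25 > Gen-12/T1 24 > Gen-21/T1 22 > Gen-13/T2 21 > Gen-14/T1 12 > Gen-21/T2 11 > Gen-14/T2 7 > Gen-12/T2 5.
Fill Gen-13 T1 block (20 at 25) — 150 left.
Gen-12 T1 at 24: fill all 30 — 120 left.
Gen-21 T1 at 22: fill all 80 — 40 left.
Gen-13/T2: +40 of 70 at 21; pool empty.
Total = 25×20 + 24×30 + 22×80 + 21×40 = 3820.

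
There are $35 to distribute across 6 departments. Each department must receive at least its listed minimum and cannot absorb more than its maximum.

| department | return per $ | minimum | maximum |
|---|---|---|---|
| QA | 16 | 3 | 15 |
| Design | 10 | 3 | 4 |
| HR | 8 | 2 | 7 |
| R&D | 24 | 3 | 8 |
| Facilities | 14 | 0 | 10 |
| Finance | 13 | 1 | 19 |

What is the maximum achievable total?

Meeting every minimum uses 3+3+2+3+0+1 = 12 $, leaving 23.
Highest return per $ first: R&D 24 > QA 16 > Facilities 14 > Finance 13 > Design 10 > HR 8.
Give R&D 5 more to hit its cap of 8 ; 18 left.
QA takes 12 more to reach its cap of 15 ; 6 left.
Facilities: +6 (room for 10) → 6. Pool exhausted.
Total = 16×15 + 10×3 + 8×2 + 24×8 + 14×6 + 13×1 = 575.

575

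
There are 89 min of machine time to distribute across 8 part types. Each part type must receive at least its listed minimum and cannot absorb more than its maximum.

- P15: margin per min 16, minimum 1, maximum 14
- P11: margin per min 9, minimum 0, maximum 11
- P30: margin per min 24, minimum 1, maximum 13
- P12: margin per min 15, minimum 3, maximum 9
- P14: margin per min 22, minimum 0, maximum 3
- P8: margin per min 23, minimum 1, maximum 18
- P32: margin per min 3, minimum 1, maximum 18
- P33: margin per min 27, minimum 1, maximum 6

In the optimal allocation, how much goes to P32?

Meeting every minimum uses 1+0+1+3+0+1+1+1 = 8 min, leaving 81.
Order the part types by margin per min: P33 27 > P30 24 > P8 23 > P14 22 > P15 16 > P12 15 > P11 9 > P32 3.
P33 takes 5 more to reach its cap of 6 → 76 left.
P30: +12 to 13 (cap) → 64 left.
P8: +17 to 18 (cap) → 47 left.
Give P14 3 more to hit its cap of 3 → 44 left.
P15: +13 to 14 (cap) → 31 left.
P12: +6 to 9 (cap) → 25 left.
P11: +11 to 11 (cap) → 14 left.
Only 14 left; P32 takes them to reach 15.

15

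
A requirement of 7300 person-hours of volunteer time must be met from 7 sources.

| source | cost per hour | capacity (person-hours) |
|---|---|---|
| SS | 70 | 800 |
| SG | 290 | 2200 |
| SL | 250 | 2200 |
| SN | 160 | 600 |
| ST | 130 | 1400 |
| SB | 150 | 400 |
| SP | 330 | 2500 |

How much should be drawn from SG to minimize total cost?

1900

Cheapest first:
SS (70): use full 800 → 6500 person-hours to go.
ST at 130: take all 1400 person-hours → 5100 still needed.
SB at 150: take all 400 person-hours → 4700 still needed.
SN at 160: take all 600 person-hours → 4100 still needed.
SL (250): use full 2200 → 1900 person-hours to go.
SG at 290: take 1900 of its 2200 → requirement met.
SP: unused.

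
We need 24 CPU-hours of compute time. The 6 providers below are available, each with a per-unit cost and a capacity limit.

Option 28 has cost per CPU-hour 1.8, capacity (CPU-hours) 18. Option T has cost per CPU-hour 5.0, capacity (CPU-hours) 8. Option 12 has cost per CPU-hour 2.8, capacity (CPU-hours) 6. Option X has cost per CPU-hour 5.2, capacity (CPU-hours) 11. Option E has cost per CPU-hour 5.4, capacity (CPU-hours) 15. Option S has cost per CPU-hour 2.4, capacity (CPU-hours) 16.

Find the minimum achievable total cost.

Use providers in increasing cost order.
Take 18 from Option 28 at 1.8 — need 6 more.
Option S at 2.4: take 6 of its 16 — requirement met.
Option 12, Option T, Option X, Option E: unused.
Cost = 18×1.8 + 6×2.4 = 46.8.

46.8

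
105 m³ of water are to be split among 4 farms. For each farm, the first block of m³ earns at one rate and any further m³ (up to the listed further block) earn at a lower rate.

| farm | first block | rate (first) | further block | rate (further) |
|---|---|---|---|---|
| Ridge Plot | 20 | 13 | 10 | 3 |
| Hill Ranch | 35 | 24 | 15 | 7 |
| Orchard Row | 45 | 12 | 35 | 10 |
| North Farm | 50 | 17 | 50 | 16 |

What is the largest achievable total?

Treat each block as its own option and order by rate: Hill Ranch/T1 24 > North Farm/T1 17 > North Farm/T2 16 > Ridge Plot/T1 13 > Orchard Row/T1 12 > Orchard Row/T2 10 > Hill Ranch/T2 7 > Ridge Plot/T2 3.
Fill Hill Ranch T1 block (35 at 24) ; 70 left.
North Farm/T1 (17): +50 ; 20 left.
North Farm/T2: +20 of 50 at 16; pool empty.
Total = 24×35 + 17×50 + 16×20 = 2010.

2010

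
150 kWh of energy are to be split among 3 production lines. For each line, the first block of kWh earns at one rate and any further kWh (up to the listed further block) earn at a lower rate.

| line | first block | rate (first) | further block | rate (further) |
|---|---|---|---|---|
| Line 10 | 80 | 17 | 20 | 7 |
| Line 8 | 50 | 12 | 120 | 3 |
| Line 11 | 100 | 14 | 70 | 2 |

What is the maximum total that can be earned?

2340

Order all 6 blocks by rate: Line 10/T1 17 > Line 11/T1 14 > Line 8/T1 12 > Line 10/T2 7 > Line 8/T2 3 > Line 11/T2 2.
Line 10 T1 at 17: fill all 80 → 70 left.
Line 11/T1: +70 of 100 at 14; pool empty.
Total = 17×80 + 14×70 = 2340.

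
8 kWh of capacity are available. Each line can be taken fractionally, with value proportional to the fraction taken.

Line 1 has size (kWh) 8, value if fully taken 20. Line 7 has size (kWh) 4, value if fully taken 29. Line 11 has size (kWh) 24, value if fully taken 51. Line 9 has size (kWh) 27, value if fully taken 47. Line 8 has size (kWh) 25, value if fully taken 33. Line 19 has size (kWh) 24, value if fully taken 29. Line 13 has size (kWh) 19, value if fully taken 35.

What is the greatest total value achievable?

Sort by value density: Line 7 29/4≈7.25, Line 1 20/8≈2.5, Line 11 51/24≈2.12, Line 13 35/19≈1.84, Line 9 47/27≈1.74, Line 8 33/25≈1.32, Line 19 29/24≈1.21.
All 4 kWh of Line 7 fit (value 29) — 4 remain.
Only 4 kWh remain; take 4/8 of Line 1 for value 20×4/8 = 10.
Total value = 39.

39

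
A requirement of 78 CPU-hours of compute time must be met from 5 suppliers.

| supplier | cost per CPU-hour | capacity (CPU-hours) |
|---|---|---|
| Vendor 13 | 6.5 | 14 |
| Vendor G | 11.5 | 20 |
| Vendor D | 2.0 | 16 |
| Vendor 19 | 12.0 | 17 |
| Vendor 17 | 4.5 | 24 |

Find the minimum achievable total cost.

Fill from the cheapest supplier first.
Vendor D at 2.0: take all 16 CPU-hours → 62 still needed.
Vendor 17 (4.5): use full 24 → 38 CPU-hours to go.
Vendor 13 (6.5): use full 14 → 24 CPU-hours to go.
Take 20 from Vendor G at 11.5 → need 4 more.
Vendor 19 at 12.0: take 4 of its 17 → requirement met.
Cost = 16×2.0 + 24×4.5 + 14×6.5 + 20×11.5 + 4×12.0 = 509.

509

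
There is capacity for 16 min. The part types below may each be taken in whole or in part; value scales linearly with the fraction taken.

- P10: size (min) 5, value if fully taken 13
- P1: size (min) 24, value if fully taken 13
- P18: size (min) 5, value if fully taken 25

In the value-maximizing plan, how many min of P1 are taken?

6

Best value per unit of size first: P18 25/5≈5, P10 13/5≈2.6, P1 13/24≈0.542.
P18: take in full, 5 min for value 25 → 11 left.
All 5 min of P10 fit (value 13) → 6 remain.
6 min left: a 6/24 share of P1 gives 13×6/24 = 3.25.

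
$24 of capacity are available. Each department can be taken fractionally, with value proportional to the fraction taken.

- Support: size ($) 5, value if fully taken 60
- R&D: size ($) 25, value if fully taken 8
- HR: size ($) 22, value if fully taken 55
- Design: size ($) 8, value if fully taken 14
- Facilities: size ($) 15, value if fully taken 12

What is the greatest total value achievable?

Rank by value-to-size ratio: Support 60/5≈12, HR 55/22≈2.5, Design 14/8≈1.75, Facilities 12/15≈0.8, R&D 8/25≈0.32.
Take all of Support (5 $, value 60) → 19 $ left.
19 $ left: a 19/22 share of HR gives 55×19/22 = 47.5.
Total value = 107.5.

107.5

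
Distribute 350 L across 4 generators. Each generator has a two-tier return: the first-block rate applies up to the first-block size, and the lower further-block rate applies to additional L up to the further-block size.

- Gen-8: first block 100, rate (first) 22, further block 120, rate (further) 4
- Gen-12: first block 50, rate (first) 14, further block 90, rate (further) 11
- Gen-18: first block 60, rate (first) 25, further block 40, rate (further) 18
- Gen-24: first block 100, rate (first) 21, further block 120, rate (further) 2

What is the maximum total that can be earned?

Order all 8 blocks by rate: Gen-18/first 25 > Gen-8/first 22 > Gen-24/first 21 > Gen-18/second 18 > Gen-12/first 14 > Gen-12/second 11 > Gen-8/second 4 > Gen-24/second 2.
Gen-18/first (25): +60 → 290 left.
Gen-8/first (22): +100 → 190 left.
Gen-24/first (21): +100 → 90 left.
Gen-18 second at 18: fill all 40 → 50 left.
Gen-12/first (14): +50 → 0 left.
Total = 25×60 + 22×100 + 21×100 + 18×40 + 14×50 = 7220.

7220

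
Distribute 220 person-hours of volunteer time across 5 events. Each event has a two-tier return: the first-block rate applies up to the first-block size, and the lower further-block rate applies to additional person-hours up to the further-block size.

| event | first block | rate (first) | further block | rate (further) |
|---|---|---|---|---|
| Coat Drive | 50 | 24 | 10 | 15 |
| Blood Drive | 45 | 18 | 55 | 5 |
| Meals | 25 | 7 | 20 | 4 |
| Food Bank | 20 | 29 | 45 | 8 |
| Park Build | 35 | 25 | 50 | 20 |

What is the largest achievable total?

Rank every tier by rate: Food Bank/first 29 > Park Build/first 25 > Coat Drive/first 24 > Park Build/second 20 > Blood Drive/first 18 > Coat Drive/second 15 > Food Bank/second 8 > Meals/first 7 > Blood Drive/second 5 > Meals/second 4.
Food Bank first at 29: fill all 20 → 200 left.
Park Build first at 25: fill all 35 → 165 left.
Fill Coat Drive first block (50 at 24) → 115 left.
Fill Park Build second block (50 at 20) → 65 left.
Fill Blood Drive first block (45 at 18) → 20 left.
Fill Coat Drive second block (10 at 15) → 10 left.
Food Bank/second: +10 of 45 at 8; pool empty.
Total = 29×20 + 25×35 + 24×50 + 20×50 + 18×45 + 15×10 + 8×10 = 4695.

4695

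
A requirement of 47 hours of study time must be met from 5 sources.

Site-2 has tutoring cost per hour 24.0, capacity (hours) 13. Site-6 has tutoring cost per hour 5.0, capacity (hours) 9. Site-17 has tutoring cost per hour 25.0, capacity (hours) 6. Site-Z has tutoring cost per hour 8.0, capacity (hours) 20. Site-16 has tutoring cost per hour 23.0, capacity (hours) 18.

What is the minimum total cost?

619

Use sources in increasing cost order.
Take 9 from Site-6 at 5.0 ; need 38 more.
Site-Z at 8.0: take all 20 hours ; 18 still needed.
Site-16 (23.0): use full 18 ; 0 hours to go.
Site-2, Site-17: unused.
Cost = 9×5.0 + 20×8.0 + 18×23.0 = 619.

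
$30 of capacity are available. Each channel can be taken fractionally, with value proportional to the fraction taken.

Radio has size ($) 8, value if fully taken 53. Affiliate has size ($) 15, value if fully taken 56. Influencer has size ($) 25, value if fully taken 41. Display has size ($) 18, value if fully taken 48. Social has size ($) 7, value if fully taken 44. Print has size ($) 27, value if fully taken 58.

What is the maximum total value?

153

Rank by value-to-size ratio: Radio 53/8≈6.62, Social 44/7≈6.29, Affiliate 56/15≈3.73, Display 48/18≈2.67, Print 58/27≈2.15, Influencer 41/25≈1.64.
Take all of Radio (8 $, value 53) ; 22 $ left.
Social: take in full, 7 $ for value 44 ; 15 left.
Take all of Affiliate (15 $, value 56) ; 0 $ left.
Total value = 153.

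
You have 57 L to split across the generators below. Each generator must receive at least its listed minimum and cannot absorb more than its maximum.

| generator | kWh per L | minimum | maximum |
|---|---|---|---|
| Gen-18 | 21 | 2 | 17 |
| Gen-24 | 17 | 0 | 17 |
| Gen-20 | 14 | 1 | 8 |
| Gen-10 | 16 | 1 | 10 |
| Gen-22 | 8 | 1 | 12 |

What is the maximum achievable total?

958

Meeting every minimum uses 2+0+1+1+1 = 5 L, leaving 52.
Rank by kWh per L: Gen-18 21 > Gen-24 17 > Gen-10 16 > Gen-20 14 > Gen-22 8.
Gen-18 takes 15 more to reach its cap of 17 ; 37 left.
Gen-24 takes 17 more to reach its cap of 17 ; 20 left.
Give Gen-10 9 more to hit its cap of 10 ; 11 left.
Gen-20 takes 7 more to reach its cap of 8 ; 4 left.
Gen-22: +4 (room for 11) → 5. Pool exhausted.
Total = 21×17 + 17×17 + 14×8 + 16×10 + 8×5 = 958.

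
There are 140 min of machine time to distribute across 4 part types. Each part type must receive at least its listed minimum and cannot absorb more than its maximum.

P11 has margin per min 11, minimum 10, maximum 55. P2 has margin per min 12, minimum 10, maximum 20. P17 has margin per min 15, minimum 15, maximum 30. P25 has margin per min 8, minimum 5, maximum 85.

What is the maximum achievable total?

Meeting every minimum uses 10+10+15+5 = 40 min, leaving 100.
Order the part types by margin per min: P17 15 > P2 12 > P11 11 > P25 8.
Give P17 15 more to hit its cap of 30 → 85 left.
P2: +10 to 20 (cap) → 75 left.
P11 takes 45 more to reach its cap of 55 → 30 left.
Only 30 left; P25 takes them to reach 35.
Total = 11×55 + 12×20 + 15×30 + 8×35 = 1575.

1575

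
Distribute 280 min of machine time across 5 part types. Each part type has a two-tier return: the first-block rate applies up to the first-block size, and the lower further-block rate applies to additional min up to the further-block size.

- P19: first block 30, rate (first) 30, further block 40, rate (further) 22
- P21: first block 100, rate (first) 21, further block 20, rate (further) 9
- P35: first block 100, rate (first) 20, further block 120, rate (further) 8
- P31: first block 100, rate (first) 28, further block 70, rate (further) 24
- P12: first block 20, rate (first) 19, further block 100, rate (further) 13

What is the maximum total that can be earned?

Order all 10 blocks by rate: P19/tier1 30 > P31/tier1 28 > P31/tier2 24 > P19/tier2 22 > P21/tier1 21 > P35/tier1 20 > P12/tier1 19 > P12/tier2 13 > P21/tier2 9 > P35/tier2 8.
Fill P19 tier1 block (30 at 30) → 250 left.
P31 tier1 at 28: fill all 100 → 150 left.
Fill P31 tier2 block (70 at 24) → 80 left.
Fill P19 tier2 block (40 at 22) → 40 left.
40 remain; put them into P21 tier1 at 21.
Total = 30×30 + 28×100 + 24×70 + 22×40 + 21×40 = 7100.

7100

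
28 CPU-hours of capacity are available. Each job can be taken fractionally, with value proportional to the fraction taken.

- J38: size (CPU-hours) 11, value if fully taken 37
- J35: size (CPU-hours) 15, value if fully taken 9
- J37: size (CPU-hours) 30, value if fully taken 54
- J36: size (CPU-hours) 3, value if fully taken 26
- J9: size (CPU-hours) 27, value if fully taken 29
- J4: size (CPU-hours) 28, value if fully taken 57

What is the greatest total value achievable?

Best value per unit of size first: J36 26/3≈8.67, J38 37/11≈3.36, J4 57/28≈2.04, J37 54/30≈1.8, J9 29/27≈1.07, J35 9/15≈0.6.
All 3 CPU-hours of J36 fit (value 26) ; 25 remain.
J38: take in full, 11 CPU-hours for value 37 ; 14 left.
14 CPU-hours left: a 14/28 share of J4 gives 57×14/28 = 28.5.
Total value = 91.5.

91.5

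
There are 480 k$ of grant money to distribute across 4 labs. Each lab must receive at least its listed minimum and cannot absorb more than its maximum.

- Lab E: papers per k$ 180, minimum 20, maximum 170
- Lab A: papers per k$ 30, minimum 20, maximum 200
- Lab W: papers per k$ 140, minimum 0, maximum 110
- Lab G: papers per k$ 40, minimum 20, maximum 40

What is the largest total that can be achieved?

52400

Meeting every minimum uses 20+20+0+20 = 60 k$, leaving 420.
Rank by papers per k$: Lab E 180 > Lab W 140 > Lab G 40 > Lab A 30.
Give Lab E 150 more to hit its cap of 170 → 270 left.
Give Lab W 110 more to hit its cap of 110 → 160 left.
Lab G takes 20 more to reach its cap of 40 → 140 left.
Lab A: +140 (room for 180) → 160. Pool exhausted.
Total = 180×170 + 30×160 + 140×110 + 40×40 = 52400.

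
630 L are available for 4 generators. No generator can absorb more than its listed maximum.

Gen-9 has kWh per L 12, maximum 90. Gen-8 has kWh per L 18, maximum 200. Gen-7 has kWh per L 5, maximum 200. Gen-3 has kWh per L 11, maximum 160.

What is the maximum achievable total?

7340

Rank by kWh per L: Gen-8 18 > Gen-9 12 > Gen-3 11 > Gen-7 5.
Give Gen-8 200 to hit its cap of 200 — 430 left.
Gen-9: +90 to 90 (cap) — 340 left.
Gen-3: +160 to 160 (cap) — 180 left.
Gen-7 has room for 200 but only 180 remain, so it gets 180.
Total = 12×90 + 18×200 + 5×180 + 11×160 = 7340.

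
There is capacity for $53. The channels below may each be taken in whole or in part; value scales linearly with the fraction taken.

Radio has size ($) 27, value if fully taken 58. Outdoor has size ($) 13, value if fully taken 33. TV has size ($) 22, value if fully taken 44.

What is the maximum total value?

Sort by value density: Outdoor 33/13≈2.54, Radio 58/27≈2.15, TV 44/22≈2.
Outdoor: take in full, 13 $ for value 33 → 40 left.
All 27 $ of Radio fit (value 58) → 13 remain.
Only 13 $ remain; take 13/22 of TV for value 44×13/22 = 26.
Total value = 117.

117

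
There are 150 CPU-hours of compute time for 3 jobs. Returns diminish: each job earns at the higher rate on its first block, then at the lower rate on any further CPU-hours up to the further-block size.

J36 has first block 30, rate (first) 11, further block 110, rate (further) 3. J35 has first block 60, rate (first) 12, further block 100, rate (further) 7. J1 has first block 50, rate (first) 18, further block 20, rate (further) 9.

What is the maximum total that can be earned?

Rank every tier by rate: J1/first 18 > J35/first 12 > J36/first 11 > J1/second 9 > J35/second 7 > J36/second 3.
J1/first (18): +50 — 100 left.
J35/first (12): +60 — 40 left.
J36 first at 11: fill all 30 — 10 left.
10 remain; put them into J1 second at 9.
Total = 18×50 + 12×60 + 11×30 + 9×10 = 2040.

2040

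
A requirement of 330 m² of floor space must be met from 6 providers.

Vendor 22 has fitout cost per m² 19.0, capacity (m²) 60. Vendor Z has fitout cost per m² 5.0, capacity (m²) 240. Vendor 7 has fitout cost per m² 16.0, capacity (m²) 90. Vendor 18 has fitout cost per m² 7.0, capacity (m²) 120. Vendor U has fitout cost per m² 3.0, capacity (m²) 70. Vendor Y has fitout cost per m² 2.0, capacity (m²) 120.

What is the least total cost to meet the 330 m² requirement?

Fill from the cheapest provider first.
Vendor Y at 2.0: take all 120 m² — 210 still needed.
Vendor U at 3.0: take all 70 m² — 140 still needed.
Take 140 from Vendor Z at 5.0 to finish.
Vendor 18, Vendor 7, Vendor 22: unused.
Cost = 120×2.0 + 70×3.0 + 140×5.0 = 1150.

1150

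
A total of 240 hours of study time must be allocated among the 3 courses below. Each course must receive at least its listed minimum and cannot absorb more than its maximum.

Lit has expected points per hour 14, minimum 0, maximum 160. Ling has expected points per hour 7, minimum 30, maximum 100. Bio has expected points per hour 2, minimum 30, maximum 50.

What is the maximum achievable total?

Meeting every minimum uses 0+30+30 = 60 hours, leaving 180.
Rank by expected points per hour: Lit 14 > Ling 7 > Bio 2.
Give Lit 160 more to hit its cap of 160 — 20 left.
Only 20 left; Ling takes them to reach 50.
Total = 14×160 + 7×50 + 2×30 = 2650.

2650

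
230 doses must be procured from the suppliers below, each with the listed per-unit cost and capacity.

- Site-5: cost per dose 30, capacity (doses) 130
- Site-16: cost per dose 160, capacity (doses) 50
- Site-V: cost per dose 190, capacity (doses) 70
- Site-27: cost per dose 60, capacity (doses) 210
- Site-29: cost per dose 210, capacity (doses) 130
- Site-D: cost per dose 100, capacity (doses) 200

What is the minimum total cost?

9900

Cheapest first:
Take 130 from Site-5 at 30 ; need 100 more.
Site-27 (60): take the remaining 100 ; done.
Site-D, Site-16, Site-V, Site-29: unused.
Cost = 130×30 + 100×60 = 9900.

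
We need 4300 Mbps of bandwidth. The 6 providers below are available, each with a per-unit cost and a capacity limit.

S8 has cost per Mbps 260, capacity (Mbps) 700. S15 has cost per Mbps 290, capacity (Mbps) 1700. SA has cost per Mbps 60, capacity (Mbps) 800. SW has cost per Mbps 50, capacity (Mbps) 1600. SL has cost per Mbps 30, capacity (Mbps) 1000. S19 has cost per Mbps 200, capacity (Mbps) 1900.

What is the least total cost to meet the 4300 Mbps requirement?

338000

Use providers in increasing cost order.
Take 1000 from SL at 30 ; need 3300 more.
Take 1600 from SW at 50 ; need 1700 more.
Take 800 from SA at 60 ; need 900 more.
Take 900 from S19 at 200 to finish.
S8, S15: unused.
Cost = 1000×30 + 1600×50 + 800×60 + 900×200 = 338000.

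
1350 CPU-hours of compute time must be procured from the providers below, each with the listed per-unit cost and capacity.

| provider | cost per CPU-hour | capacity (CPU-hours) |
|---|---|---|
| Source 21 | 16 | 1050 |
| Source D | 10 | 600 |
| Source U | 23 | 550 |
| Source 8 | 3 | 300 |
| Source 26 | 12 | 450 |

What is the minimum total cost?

12300

Cheapest first:
Take 300 from Source 8 at 3 ; need 1050 more.
Take 600 from Source D at 10 ; need 450 more.
Take 450 from Source 26 at 12 ; need 0 more.
Source 21, Source U: unused.
Cost = 300×3 + 600×10 + 450×12 = 12300.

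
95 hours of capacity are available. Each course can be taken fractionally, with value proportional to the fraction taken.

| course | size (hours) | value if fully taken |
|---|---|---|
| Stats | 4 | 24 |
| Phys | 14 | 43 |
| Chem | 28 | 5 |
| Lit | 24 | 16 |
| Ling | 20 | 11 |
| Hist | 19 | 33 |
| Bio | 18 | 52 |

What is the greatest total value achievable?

Rank by value-to-size ratio: Stats 24/4≈6, Phys 43/14≈3.07, Bio 52/18≈2.89, Hist 33/19≈1.74, Lit 16/24≈0.667, Ling 11/20≈0.55, Chem 5/28≈0.179.
Stats: take in full, 4 hours for value 24 → 91 left.
Take all of Phys (14 hours, value 43) → 77 hours left.
All 18 hours of Bio fit (value 52) → 59 remain.
Hist: take in full, 19 hours for value 33 → 40 left.
Take all of Lit (24 hours, value 16) → 16 hours left.
16 hours left: a 16/20 share of Ling gives 11×16/20 = 8.8.
Total value = 176.8.

176.8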